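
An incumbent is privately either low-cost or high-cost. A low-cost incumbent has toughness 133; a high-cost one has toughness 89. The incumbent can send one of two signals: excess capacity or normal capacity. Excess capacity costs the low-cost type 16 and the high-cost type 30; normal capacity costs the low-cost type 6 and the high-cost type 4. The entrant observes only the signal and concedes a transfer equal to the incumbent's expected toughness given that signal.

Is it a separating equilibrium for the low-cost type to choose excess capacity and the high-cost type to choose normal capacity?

Under separation the entrant infers type exactly: excess capacity → low-cost (pays 133), normal capacity → high-cost (pays 89).
Low-cost: excess capacity gives 133 − 16 = 117; normal capacity gives 89 − 6 = 83. No deviation. ✓
High-cost: normal capacity gives 89 − 4 = 85; excess capacity gives 133 − 30 = 103. Would deviate. ✗

No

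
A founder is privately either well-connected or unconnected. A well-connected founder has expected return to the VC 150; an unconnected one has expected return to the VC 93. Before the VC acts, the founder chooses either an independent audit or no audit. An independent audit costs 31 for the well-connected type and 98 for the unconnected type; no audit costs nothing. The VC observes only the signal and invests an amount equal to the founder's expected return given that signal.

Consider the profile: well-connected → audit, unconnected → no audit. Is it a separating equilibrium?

If types separate, audit earns payment 150 and no audit earns 93.
Well-connected: audit gives 150 − 31 = 119; no audit gives 93 − 0 = 93. No deviation. ✓
Unconnected: no audit gives 93 − 0 = 93; audit gives 150 − 98 = 52. No deviation. ✓
Both incentive constraints hold.

Yes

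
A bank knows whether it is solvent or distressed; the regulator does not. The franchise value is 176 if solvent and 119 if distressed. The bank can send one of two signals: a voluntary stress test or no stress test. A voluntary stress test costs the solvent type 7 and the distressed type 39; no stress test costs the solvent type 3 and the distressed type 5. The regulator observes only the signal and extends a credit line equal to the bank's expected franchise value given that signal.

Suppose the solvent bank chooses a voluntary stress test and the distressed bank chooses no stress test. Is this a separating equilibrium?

Under separation the regulator infers type exactly: stress test → solvent (pays 176), no stress test → distressed (pays 119).
Solvent: stress test gives 176 − 7 = 169; no stress test gives 119 − 3 = 116. No deviation. ✓
Distressed: no stress test gives 119 − 5 = 114; stress test gives 176 − 39 = 137. Would deviate. ✗

No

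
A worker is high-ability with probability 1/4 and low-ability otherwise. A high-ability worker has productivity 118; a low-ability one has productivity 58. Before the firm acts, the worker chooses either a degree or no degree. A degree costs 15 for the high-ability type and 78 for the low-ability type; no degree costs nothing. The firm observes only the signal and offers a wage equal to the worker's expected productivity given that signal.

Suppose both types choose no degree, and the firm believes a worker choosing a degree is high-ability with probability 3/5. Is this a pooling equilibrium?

No

At the pooled signal (no degree) the firm holds the prior 1/4 and pays 1/4·118 + 3/4·58 = 73. Off-path (degree) belief 3/5 gives 3/5·118 + 2/5·58 = 94.
High-ability: no degree gives 73 − 0 = 73; degree gives 94 − 15 = 79. Deviates. ✗
Low-ability: no degree gives 73 − 0 = 73; degree gives 94 − 78 = 16. Stays. ✓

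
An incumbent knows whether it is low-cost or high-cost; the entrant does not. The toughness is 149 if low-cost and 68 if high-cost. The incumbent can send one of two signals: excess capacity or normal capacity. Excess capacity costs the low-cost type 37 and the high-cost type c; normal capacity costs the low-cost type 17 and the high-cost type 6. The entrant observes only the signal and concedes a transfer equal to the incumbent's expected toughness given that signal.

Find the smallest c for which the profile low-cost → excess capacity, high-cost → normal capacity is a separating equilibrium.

87

Under separation: excess capacity → low-cost (pays 149); normal capacity → high-cost (pays 68).
Low-cost: 149 − 37 = 112 ≥ 68 − 17 = 51. Holds regardless of c. ✓
High-cost: 68 − 6 ≥ 149 − c, so c ≥ 149 − 62 = 87.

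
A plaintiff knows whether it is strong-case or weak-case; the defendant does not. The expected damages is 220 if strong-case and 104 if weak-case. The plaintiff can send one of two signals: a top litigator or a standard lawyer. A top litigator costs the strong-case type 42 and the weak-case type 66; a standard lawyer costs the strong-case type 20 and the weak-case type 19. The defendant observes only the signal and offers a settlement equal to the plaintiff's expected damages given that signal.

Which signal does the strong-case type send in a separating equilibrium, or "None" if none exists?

Try strong-case → top litigator, weak-case → standard lawyer:
  If types separate, top litigator earns payment 220 and standard lawyer earns 104.
  Strong-case: top litigator gives 220 − 42 = 178; standard lawyer gives 104 − 20 = 84. No deviation. ✓
  Weak-case: standard lawyer gives 104 − 19 = 85; top litigator gives 220 − 66 = 154. Would deviate. ✗
Try strong-case → standard lawyer, weak-case → top litigator:
  If types separate, standard lawyer earns payment 220 and top litigator earns 104.
  Strong-case: standard lawyer gives 220 − 20 = 200; top litigator gives 104 − 42 = 62. No deviation. ✓
  Weak-case: top litigator gives 104 − 66 = 38; standard lawyer gives 220 − 19 = 201. Would deviate. ✗
Neither assignment is incentive-compatible.

None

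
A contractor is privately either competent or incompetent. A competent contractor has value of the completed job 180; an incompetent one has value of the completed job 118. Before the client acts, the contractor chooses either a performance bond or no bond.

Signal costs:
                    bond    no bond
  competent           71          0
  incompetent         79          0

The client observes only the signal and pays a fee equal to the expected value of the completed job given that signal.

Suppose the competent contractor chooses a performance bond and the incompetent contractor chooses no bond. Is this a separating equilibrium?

Under separation the client infers type exactly: bond → competent (pays 180), no bond → incompetent (pays 118).
Competent: bond gives 180 − 71 = 109; no bond gives 118 − 0 = 118. Would deviate. ✗
Incompetent: no bond gives 118 − 0 = 118; bond gives 180 − 79 = 101. No deviation. ✓

No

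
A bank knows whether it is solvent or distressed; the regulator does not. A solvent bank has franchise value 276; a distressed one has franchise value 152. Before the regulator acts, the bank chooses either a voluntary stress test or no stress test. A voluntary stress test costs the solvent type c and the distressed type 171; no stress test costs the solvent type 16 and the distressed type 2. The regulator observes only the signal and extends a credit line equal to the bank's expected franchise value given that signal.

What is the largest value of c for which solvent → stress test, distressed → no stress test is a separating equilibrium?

Under separation: stress test → solvent (pays 276); no stress test → distressed (pays 152).
Distressed: 152 − 2 = 150 ≥ 276 − 171 = 105. Holds regardless of c. ✓
Solvent: 276 − c ≥ 152 − 16, so c ≤ 276 − 136 = 140.

140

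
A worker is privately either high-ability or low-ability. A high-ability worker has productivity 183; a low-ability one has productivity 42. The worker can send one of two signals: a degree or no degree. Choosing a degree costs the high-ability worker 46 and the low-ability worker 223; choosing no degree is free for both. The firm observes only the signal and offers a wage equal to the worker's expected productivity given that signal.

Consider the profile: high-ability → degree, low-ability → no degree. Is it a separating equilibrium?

Yes

If types separate, degree earns payment 183 and no degree earns 42.
High-ability: degree gives 183 − 46 = 137; no degree gives 42 − 0 = 42. No deviation. ✓
Low-ability: no degree gives 42 − 0 = 42; degree gives 183 − 223 = -40. No deviation. ✓
Both incentive constraints hold.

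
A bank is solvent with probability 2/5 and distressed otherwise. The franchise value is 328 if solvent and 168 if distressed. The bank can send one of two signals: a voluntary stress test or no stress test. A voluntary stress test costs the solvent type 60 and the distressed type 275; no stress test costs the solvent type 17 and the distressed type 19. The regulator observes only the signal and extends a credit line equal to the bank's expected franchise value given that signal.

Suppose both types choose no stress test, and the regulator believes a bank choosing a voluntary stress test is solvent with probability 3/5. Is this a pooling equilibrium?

At the pooled signal (no stress test) the regulator holds the prior 2/5 and pays 2/5·328 + 3/5·168 = 232. Off-path (stress test) belief 3/5 gives 3/5·328 + 2/5·168 = 264.
Solvent: no stress test gives 232 − 17 = 215; stress test gives 264 − 60 = 204. Stays. ✓
Distressed: no stress test gives 232 − 19 = 213; stress test gives 264 − 275 = -11. Stays. ✓

Yes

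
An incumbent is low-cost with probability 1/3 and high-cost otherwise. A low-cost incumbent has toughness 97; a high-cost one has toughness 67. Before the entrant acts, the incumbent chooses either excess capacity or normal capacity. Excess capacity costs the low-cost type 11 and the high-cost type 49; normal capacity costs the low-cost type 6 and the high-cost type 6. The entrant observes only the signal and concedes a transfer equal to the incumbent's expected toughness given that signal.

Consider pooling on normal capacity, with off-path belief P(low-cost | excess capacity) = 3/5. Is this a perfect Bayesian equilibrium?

No

At the pooled signal (normal capacity) the entrant holds the prior 1/3 and pays 1/3·97 + 2/3·67 = 77. Off-path (excess capacity) belief 3/5 gives 3/5·97 + 2/5·67 = 85.
Low-cost: normal capacity gives 77 − 6 = 71; excess capacity gives 85 − 11 = 74. Deviates. ✗
High-cost: normal capacity gives 77 − 6 = 71; excess capacity gives 85 − 49 = 36. Stays. ✓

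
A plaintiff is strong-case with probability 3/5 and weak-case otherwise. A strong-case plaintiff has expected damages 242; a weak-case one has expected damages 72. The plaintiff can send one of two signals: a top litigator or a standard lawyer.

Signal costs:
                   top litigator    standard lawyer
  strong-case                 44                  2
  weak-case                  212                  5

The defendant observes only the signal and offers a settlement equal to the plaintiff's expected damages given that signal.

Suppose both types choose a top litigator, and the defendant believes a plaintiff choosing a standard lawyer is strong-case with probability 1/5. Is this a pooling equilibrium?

On the equilibrium path (top litigator) the defendant holds the prior 3/5 and pays 3/5·242 + 2/5·72 = 174. Off-path (standard lawyer) belief 1/5 gives 1/5·242 + 4/5·72 = 106.
Strong-case: top litigator gives 174 − 44 = 130; standard lawyer gives 106 − 2 = 104. Stays. ✓
Weak-case: top litigator gives 174 − 212 = -38; standard lawyer gives 106 − 5 = 101. Deviates. ✗

No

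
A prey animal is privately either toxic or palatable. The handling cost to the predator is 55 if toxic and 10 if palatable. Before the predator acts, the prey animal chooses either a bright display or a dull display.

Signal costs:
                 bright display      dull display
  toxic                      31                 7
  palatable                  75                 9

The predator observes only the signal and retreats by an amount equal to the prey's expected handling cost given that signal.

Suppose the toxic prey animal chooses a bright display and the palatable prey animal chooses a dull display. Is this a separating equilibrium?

Yes

Under separation the predator infers type exactly: bright display → toxic (pays 55), dull display → palatable (pays 10).
Toxic: bright display gives 55 − 31 = 24; dull display gives 10 − 7 = 3. No deviation. ✓
Palatable: dull display gives 10 − 9 = 1; bright display gives 55 − 75 = -20. No deviation. ✓
Both incentive constraints hold.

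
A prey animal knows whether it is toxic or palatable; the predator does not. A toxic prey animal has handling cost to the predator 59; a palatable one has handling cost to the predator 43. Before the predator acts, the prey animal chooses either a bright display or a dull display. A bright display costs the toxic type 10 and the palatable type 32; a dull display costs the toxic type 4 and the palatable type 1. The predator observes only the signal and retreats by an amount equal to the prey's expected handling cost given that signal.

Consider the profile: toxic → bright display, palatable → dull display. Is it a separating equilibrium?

Yes

Under separation the predator infers type exactly: bright display → toxic (pays 59), dull display → palatable (pays 43).
Toxic: bright display gives 59 − 10 = 49; dull display gives 43 − 4 = 39. No deviation. ✓
Palatable: dull display gives 43 − 1 = 42; bright display gives 59 − 32 = 27. No deviation. ✓
Neither type gains from mimicking the other.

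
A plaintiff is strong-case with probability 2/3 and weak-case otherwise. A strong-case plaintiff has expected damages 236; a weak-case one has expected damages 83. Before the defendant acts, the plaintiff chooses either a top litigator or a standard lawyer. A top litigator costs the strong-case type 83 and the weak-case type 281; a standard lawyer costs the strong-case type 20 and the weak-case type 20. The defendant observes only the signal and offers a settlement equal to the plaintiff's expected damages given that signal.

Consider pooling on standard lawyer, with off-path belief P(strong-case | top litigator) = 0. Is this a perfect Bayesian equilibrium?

Yes

At the pooled signal (standard lawyer) the defendant holds the prior 2/3 and pays 2/3·236 + 1/3·83 = 185. Off-path (top litigator) belief 0 gives 0·236 + 1·83 = 83.
Strong-case: standard lawyer gives 185 − 20 = 165; top litigator gives 83 − 83 = 0. Stays. ✓
Weak-case: standard lawyer gives 185 − 20 = 165; top litigator gives 83 − 281 = -198. Stays. ✓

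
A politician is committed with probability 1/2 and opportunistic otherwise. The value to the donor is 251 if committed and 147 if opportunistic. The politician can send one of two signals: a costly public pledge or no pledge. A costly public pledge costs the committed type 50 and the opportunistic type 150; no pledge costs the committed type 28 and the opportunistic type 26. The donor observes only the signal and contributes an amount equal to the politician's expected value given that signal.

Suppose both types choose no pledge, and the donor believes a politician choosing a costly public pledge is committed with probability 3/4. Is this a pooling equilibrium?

No

At the pooled signal (no pledge) the donor holds the prior 1/2 and pays 1/2·251 + 1/2·147 = 199. Off-path (pledge) belief 3/4 gives 3/4·251 + 1/4·147 = 225.
Committed: no pledge gives 199 − 28 = 171; pledge gives 225 − 50 = 175. Deviates. ✗
Opportunistic: no pledge gives 199 − 26 = 173; pledge gives 225 − 150 = 75. Stays. ✓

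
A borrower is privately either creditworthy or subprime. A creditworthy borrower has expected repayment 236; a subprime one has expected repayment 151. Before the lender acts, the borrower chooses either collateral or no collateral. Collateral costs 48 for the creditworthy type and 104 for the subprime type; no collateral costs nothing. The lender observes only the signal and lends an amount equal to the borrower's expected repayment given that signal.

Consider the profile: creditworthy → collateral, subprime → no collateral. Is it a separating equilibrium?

If types separate, collateral earns payment 236 and no collateral earns 151.
Creditworthy: collateral gives 236 − 48 = 188; no collateral gives 151 − 0 = 151. No deviation. ✓
Subprime: no collateral gives 151 − 0 = 151; collateral gives 236 − 104 = 132. No deviation. ✓
Neither type gains from mimicking the other.

Yes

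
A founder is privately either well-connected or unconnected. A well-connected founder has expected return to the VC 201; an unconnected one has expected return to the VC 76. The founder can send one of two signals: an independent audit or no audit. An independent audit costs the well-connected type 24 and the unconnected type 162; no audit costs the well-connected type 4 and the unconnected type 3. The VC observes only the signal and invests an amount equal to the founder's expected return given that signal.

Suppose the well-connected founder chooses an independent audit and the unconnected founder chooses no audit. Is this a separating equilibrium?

If types separate, audit earns payment 201 and no audit earns 76.
Well-connected: audit gives 201 − 24 = 177; no audit gives 76 − 4 = 72. No deviation. ✓
Unconnected: no audit gives 76 − 3 = 73; audit gives 201 − 162 = 39. No deviation. ✓
Neither type gains from mimicking the other.

Yes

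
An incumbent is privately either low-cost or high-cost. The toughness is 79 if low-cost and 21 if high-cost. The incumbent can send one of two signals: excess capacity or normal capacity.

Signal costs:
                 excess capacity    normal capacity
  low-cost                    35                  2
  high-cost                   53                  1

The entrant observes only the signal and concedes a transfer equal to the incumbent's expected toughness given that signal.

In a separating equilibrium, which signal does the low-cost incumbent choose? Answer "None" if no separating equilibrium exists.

None

Try low-cost → excess capacity, high-cost → normal capacity:
  Under separation the entrant infers type exactly: excess capacity → low-cost (pays 79), normal capacity → high-cost (pays 21).
  Low-cost: excess capacity gives 79 − 35 = 44; normal capacity gives 21 − 2 = 19. No deviation. ✓
  High-cost: normal capacity gives 21 − 1 = 20; excess capacity gives 79 − 53 = 26. Would deviate. ✗
Try low-cost → normal capacity, high-cost → excess capacity:
  Under separation the entrant infers type exactly: normal capacity → low-cost (pays 79), excess capacity → high-cost (pays 21).
  Low-cost: normal capacity gives 79 − 2 = 77; excess capacity gives 21 − 35 = -14. No deviation. ✓
  High-cost: excess capacity gives 21 − 53 = -32; normal capacity gives 79 − 1 = 78. Would deviate. ✗
Neither assignment is incentive-compatible.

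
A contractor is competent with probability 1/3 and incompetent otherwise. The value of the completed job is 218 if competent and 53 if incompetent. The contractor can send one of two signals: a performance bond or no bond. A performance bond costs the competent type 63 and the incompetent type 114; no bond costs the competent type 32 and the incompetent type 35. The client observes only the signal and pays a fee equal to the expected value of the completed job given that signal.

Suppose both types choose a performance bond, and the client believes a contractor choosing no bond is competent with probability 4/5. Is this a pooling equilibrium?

No

At the pooled signal (bond) the client holds the prior 1/3 and pays 1/3·218 + 2/3·53 = 108. Off-path (no bond) belief 4/5 gives 4/5·218 + 1/5·53 = 185.
Competent: bond gives 108 − 63 = 45; no bond gives 185 − 32 = 153. Deviates. ✗
Incompetent: bond gives 108 − 114 = -6; no bond gives 185 − 35 = 150. Deviates. ✗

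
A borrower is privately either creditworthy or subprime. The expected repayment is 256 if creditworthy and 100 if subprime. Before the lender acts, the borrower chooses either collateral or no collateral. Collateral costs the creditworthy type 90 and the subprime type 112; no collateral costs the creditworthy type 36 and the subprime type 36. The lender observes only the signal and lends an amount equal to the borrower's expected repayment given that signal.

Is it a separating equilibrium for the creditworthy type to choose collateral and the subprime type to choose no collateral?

Under separation the lender infers type exactly: collateral → creditworthy (pays 256), no collateral → subprime (pays 100).
Creditworthy: collateral gives 256 − 90 = 166; no collateral gives 100 − 36 = 64. No deviation. ✓
Subprime: no collateral gives 100 − 36 = 64; collateral gives 256 − 112 = 144. Would deviate. ✗

No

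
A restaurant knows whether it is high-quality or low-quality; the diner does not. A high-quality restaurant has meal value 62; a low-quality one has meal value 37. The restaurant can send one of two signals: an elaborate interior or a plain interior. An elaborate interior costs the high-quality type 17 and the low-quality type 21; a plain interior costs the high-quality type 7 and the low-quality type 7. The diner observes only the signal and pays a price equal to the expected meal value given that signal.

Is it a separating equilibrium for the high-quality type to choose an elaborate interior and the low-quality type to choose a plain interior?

No

Under separation the diner infers type exactly: elaborate interior → high-quality (pays 62), plain interior → low-quality (pays 37).
High-quality: elaborate interior gives 62 − 17 = 45; plain interior gives 37 − 7 = 30. No deviation. ✓
Low-quality: plain interior gives 37 − 7 = 30; elaborate interior gives 62 − 21 = 41. Would deviate. ✗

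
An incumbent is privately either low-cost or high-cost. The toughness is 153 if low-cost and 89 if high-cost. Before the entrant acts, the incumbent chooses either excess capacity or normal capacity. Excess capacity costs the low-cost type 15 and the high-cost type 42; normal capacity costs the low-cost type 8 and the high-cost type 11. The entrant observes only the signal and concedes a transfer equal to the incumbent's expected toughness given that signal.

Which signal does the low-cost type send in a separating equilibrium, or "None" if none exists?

Try low-cost → excess capacity, high-cost → normal capacity:
  If types separate, excess capacity earns payment 153 and normal capacity earns 89.
  Low-cost: excess capacity gives 153 − 15 = 138; normal capacity gives 89 − 8 = 81. No deviation. ✓
  High-cost: normal capacity gives 89 − 11 = 78; excess capacity gives 153 − 42 = 111. Would deviate. ✗
Try low-cost → normal capacity, high-cost → excess capacity:
  If types separate, normal capacity earns payment 153 and excess capacity earns 89.
  Low-cost: normal capacity gives 153 − 8 = 145; excess capacity gives 89 − 15 = 74. No deviation. ✓
  High-cost: excess capacity gives 89 − 42 = 47; normal capacity gives 153 − 11 = 142. Would deviate. ✗
Neither assignment is incentive-compatible.

None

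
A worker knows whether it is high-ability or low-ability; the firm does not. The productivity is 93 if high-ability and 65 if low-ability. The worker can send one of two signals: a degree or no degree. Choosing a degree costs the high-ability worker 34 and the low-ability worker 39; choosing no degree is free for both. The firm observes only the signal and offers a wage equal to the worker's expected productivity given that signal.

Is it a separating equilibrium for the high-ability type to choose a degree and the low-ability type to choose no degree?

If types separate, degree earns payment 93 and no degree earns 65.
High-ability: degree gives 93 − 34 = 59; no degree gives 65 − 0 = 65. Would deviate. ✗
Low-ability: no degree gives 65 − 0 = 65; degree gives 93 − 39 = 54. No deviation. ✓

No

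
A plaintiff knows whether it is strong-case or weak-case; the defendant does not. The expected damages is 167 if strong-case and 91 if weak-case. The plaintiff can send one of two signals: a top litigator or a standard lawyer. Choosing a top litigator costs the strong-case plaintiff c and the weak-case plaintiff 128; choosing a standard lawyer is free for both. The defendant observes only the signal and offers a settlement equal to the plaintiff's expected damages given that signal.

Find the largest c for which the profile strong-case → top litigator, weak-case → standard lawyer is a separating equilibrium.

Under separation: top litigator → strong-case (pays 167); standard lawyer → weak-case (pays 91).
Weak-case: 91 − 0 = 91 ≥ 167 − 128 = 39. Holds regardless of c. ✓
Strong-case: 167 − c ≥ 91 − 0, so c ≤ 167 − 91 = 76.

76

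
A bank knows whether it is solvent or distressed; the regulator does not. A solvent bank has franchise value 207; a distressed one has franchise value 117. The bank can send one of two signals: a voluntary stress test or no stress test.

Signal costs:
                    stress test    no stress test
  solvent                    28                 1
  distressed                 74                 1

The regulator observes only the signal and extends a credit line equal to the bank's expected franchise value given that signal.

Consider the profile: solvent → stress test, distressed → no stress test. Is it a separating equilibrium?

If types separate, stress test earns payment 207 and no stress test earns 117.
Solvent: stress test gives 207 − 28 = 179; no stress test gives 117 − 1 = 116. No deviation. ✓
Distressed: no stress test gives 117 − 1 = 116; stress test gives 207 − 74 = 133. Would deviate. ✗

No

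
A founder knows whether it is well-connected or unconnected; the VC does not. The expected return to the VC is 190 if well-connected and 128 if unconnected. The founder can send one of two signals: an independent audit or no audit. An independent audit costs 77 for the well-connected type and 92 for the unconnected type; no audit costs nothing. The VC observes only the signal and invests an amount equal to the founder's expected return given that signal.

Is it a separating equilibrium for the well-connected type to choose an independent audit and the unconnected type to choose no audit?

No

Under separation the VC infers type exactly: audit → well-connected (pays 190), no audit → unconnected (pays 128).
Well-connected: audit gives 190 − 77 = 113; no audit gives 128 − 0 = 128. Would deviate. ✗
Unconnected: no audit gives 128 − 0 = 128; audit gives 190 − 92 = 98. No deviation. ✓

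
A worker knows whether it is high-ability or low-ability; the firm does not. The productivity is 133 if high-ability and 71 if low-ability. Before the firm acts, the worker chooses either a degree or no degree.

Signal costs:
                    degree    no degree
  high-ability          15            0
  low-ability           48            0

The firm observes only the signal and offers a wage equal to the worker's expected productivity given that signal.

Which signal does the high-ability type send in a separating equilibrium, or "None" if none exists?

Try high-ability → degree, low-ability → no degree:
  If types separate, degree earns payment 133 and no degree earns 71.
  High-ability: degree gives 133 − 15 = 118; no degree gives 71 − 0 = 71. No deviation. ✓
  Low-ability: no degree gives 71 − 0 = 71; degree gives 133 − 48 = 85. Would deviate. ✗
Try high-ability → no degree, low-ability → degree:
  If types separate, no degree earns payment 133 and degree earns 71.
  High-ability: no degree gives 133 − 0 = 133; degree gives 71 − 15 = 56. No deviation. ✓
  Low-ability: degree gives 71 − 48 = 23; no degree gives 133 − 0 = 133. Would deviate. ✗
Neither assignment is incentive-compatible.

None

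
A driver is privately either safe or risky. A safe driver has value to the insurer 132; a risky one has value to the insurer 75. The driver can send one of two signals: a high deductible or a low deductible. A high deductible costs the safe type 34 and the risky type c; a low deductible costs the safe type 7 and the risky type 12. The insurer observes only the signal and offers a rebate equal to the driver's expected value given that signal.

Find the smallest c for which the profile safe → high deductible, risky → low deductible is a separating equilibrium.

69

Under separation: high deductible → safe (pays 132); low deductible → risky (pays 75).
Safe: 132 − 34 = 98 ≥ 75 − 7 = 68. Holds regardless of c. ✓
Risky: 75 − 12 ≥ 132 − c, so c ≥ 132 − 63 = 69.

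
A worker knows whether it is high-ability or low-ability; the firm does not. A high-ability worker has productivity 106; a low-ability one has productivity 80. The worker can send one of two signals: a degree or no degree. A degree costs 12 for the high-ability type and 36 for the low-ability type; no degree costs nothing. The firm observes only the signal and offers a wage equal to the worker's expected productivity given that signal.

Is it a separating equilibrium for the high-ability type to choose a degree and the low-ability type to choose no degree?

Yes

Under separation the firm infers type exactly: degree → high-ability (pays 106), no degree → low-ability (pays 80).
High-ability: degree gives 106 − 12 = 94; no degree gives 80 − 0 = 80. No deviation. ✓
Low-ability: no degree gives 80 − 0 = 80; degree gives 106 − 36 = 70. No deviation. ✓
Both incentive constraints hold.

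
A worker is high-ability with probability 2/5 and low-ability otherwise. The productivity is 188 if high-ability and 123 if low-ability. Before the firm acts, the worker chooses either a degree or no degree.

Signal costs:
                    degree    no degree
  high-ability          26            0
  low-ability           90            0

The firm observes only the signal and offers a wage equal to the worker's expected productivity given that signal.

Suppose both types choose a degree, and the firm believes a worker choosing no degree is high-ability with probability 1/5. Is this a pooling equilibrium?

No

At the pooled signal (degree) the firm holds the prior 2/5 and pays 2/5·188 + 3/5·123 = 149. Off-path (no degree) belief 1/5 gives 1/5·188 + 4/5·123 = 136.
High-ability: degree gives 149 − 26 = 123; no degree gives 136 − 0 = 136. Deviates. ✗
Low-ability: degree gives 149 − 90 = 59; no degree gives 136 − 0 = 136. Deviates. ✗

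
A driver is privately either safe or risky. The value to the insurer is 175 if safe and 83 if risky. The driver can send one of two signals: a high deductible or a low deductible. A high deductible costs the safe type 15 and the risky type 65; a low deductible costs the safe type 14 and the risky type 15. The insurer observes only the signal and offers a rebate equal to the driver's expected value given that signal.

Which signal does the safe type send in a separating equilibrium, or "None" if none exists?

None

Try safe → high deductible, risky → low deductible:
  If types separate, high deductible earns payment 175 and low deductible earns 83.
  Safe: high deductible gives 175 − 15 = 160; low deductible gives 83 − 14 = 69. No deviation. ✓
  Risky: low deductible gives 83 − 15 = 68; high deductible gives 175 − 65 = 110. Would deviate. ✗
Try safe → low deductible, risky → high deductible:
  If types separate, low deductible earns payment 175 and high deductible earns 83.
  Safe: low deductible gives 175 − 14 = 161; high deductible gives 83 − 15 = 68. No deviation. ✓
  Risky: high deductible gives 83 − 65 = 18; low deductible gives 175 − 15 = 160. Would deviate. ✗
Neither assignment is incentive-compatible.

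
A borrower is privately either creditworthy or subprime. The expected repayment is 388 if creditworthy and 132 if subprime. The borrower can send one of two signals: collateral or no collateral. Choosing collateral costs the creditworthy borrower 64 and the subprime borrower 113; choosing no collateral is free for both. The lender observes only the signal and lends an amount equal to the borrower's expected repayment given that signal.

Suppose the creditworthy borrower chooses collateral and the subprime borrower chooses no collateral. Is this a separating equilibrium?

No

Under separation the lender infers type exactly: collateral → creditworthy (pays 388), no collateral → subprime (pays 132).
Creditworthy: collateral gives 388 − 64 = 324; no collateral gives 132 − 0 = 132. No deviation. ✓
Subprime: no collateral gives 132 − 0 = 132; collateral gives 388 − 113 = 275. Would deviate. ✗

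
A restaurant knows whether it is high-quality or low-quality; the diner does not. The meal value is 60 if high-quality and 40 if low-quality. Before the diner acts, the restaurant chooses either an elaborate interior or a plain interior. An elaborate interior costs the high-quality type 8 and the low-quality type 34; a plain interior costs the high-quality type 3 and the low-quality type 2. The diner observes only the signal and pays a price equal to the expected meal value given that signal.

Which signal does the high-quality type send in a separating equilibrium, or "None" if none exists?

Try high-quality → elaborate interior, low-quality → plain interior:
  If types separate, elaborate interior earns payment 60 and plain interior earns 40.
  High-quality: elaborate interior gives 60 − 8 = 52; plain interior gives 40 − 3 = 37. No deviation. ✓
  Low-quality: plain interior gives 40 − 2 = 38; elaborate interior gives 60 − 34 = 26. No deviation. ✓
Both hold — the high-quality type sends elaborate interior.

elaborate interior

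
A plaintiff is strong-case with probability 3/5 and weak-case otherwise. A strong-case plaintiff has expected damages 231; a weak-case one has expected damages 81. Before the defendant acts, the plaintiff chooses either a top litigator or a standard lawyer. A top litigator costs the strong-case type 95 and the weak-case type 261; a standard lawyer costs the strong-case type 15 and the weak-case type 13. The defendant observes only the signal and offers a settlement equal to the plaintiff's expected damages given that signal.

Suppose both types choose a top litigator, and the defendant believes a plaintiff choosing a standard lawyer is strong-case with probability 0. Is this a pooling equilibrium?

On the equilibrium path (top litigator) the defendant holds the prior 3/5 and pays 3/5·231 + 2/5·81 = 171. Off-path (standard lawyer) belief 0 gives 0·231 + 1·81 = 81.
Strong-case: top litigator gives 171 − 95 = 76; standard lawyer gives 81 − 15 = 66. Stays. ✓
Weak-case: top litigator gives 171 − 261 = -90; standard lawyer gives 81 − 13 = 68. Deviates. ✗

No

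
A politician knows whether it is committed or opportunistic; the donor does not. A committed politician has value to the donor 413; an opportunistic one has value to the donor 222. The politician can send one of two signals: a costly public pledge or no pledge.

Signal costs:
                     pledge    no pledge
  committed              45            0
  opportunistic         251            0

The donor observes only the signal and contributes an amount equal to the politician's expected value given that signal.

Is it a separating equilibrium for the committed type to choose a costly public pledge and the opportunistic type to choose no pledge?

Under separation the donor infers type exactly: pledge → committed (pays 413), no pledge → opportunistic (pays 222).
Committed: pledge gives 413 − 45 = 368; no pledge gives 222 − 0 = 222. No deviation. ✓
Opportunistic: no pledge gives 222 − 0 = 222; pledge gives 413 − 251 = 162. No deviation. ✓
Both incentive constraints hold.

Yes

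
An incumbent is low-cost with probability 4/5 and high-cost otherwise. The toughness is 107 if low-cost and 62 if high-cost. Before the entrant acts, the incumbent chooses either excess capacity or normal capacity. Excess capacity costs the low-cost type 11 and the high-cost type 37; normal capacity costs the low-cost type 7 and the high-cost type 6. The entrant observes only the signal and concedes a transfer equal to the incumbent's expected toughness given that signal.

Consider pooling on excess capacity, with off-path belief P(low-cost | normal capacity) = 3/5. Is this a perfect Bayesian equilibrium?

No

At the pooled signal (excess capacity) the entrant holds the prior 4/5 and pays 4/5·107 + 1/5·62 = 98. Off-path (normal capacity) belief 3/5 gives 3/5·107 + 2/5·62 = 89.
Low-cost: excess capacity gives 98 − 11 = 87; normal capacity gives 89 − 7 = 82. Stays. ✓
High-cost: excess capacity gives 98 − 37 = 61; normal capacity gives 89 − 6 = 83. Deviates. ✗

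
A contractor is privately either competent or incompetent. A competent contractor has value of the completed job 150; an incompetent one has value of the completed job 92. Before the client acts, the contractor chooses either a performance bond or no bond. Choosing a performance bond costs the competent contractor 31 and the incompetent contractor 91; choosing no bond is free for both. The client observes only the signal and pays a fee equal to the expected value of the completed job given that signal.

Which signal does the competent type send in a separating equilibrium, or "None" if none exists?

bond

Try competent → bond, incompetent → no bond:
  Under separation the client infers type exactly: bond → competent (pays 150), no bond → incompetent (pays 92).
  Competent: bond gives 150 − 31 = 119; no bond gives 92 − 0 = 92. No deviation. ✓
  Incompetent: no bond gives 92 − 0 = 92; bond gives 150 − 91 = 59. No deviation. ✓
Both hold — the competent type sends bond.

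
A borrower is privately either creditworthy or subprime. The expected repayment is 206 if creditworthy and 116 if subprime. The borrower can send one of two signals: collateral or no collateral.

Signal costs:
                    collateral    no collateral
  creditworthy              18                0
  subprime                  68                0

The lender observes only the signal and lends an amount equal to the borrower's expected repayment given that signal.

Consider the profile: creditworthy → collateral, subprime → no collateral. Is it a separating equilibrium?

If types separate, collateral earns payment 206 and no collateral earns 116.
Creditworthy: collateral gives 206 − 18 = 188; no collateral gives 116 − 0 = 116. No deviation. ✓
Subprime: no collateral gives 116 − 0 = 116; collateral gives 206 − 68 = 138. Would deviate. ✗

No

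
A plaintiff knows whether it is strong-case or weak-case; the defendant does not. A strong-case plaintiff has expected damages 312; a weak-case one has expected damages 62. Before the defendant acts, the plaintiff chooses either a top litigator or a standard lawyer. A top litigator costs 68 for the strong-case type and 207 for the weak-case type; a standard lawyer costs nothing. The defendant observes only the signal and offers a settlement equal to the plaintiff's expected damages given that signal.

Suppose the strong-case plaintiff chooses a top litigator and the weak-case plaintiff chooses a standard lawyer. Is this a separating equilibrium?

If types separate, top litigator earns payment 312 and standard lawyer earns 62.
Strong-case: top litigator gives 312 − 68 = 244; standard lawyer gives 62 − 0 = 62. No deviation. ✓
Weak-case: standard lawyer gives 62 − 0 = 62; top litigator gives 312 − 207 = 105. Would deviate. ✗

No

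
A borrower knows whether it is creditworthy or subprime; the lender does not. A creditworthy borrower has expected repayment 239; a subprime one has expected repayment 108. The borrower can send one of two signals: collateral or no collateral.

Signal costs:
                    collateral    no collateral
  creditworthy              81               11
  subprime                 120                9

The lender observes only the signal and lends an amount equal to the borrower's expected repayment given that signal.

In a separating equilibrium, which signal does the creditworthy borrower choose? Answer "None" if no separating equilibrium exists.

Try creditworthy → collateral, subprime → no collateral:
  If types separate, collateral earns payment 239 and no collateral earns 108.
  Creditworthy: collateral gives 239 − 81 = 158; no collateral gives 108 − 11 = 97. No deviation. ✓
  Subprime: no collateral gives 108 − 9 = 99; collateral gives 239 − 120 = 119. Would deviate. ✗
Try creditworthy → no collateral, subprime → collateral:
  If types separate, no collateral earns payment 239 and collateral earns 108.
  Creditworthy: no collateral gives 239 − 11 = 228; collateral gives 108 − 81 = 27. No deviation. ✓
  Subprime: collateral gives 108 − 120 = -12; no collateral gives 239 − 9 = 230. Would deviate. ✗
Neither assignment is incentive-compatible.

None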